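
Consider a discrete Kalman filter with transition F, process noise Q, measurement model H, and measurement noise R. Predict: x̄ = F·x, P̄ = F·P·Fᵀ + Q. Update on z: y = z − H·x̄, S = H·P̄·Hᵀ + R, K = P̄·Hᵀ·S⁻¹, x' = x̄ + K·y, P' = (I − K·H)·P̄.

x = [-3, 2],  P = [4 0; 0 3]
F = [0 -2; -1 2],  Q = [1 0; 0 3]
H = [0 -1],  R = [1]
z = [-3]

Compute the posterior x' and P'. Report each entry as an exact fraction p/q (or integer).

x' = [-8/5, 16/5]
P' = [29/5 -3/5; -3/5 19/20]

x̄ = F·x = [-4, 7]
P̄ = F·P·Fᵀ + Q = [13 -12; -12 19]
y = z − H·x̄ = [4]
S = H·P̄·Hᵀ + R = [20]
K = P̄·Hᵀ·S⁻¹ = [3/5; -19/20]
x' = x̄ + K·y = [-8/5, 16/5]
P' = (I − K·H)·P̄ = [29/5 -3/5; -3/5 19/20]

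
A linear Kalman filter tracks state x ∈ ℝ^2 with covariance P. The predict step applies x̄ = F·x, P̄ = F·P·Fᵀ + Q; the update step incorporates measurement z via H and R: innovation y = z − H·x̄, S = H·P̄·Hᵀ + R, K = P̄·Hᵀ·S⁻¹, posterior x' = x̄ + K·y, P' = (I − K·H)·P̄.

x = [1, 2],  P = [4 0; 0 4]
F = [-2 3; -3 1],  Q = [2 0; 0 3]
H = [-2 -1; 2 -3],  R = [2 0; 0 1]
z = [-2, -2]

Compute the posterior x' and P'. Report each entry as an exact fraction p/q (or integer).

x̄ = F·x = [4, -1]
P̄ = F·P·Fᵀ + Q = [54 36; 36 43]
y = z − H·x̄ = [5, -13]
S = H·P̄·Hᵀ + R = [405 57; 57 172]
K = P̄·Hᵀ·S⁻¹ = [-2752/7379 912/7379; -16531/66411 -5510/22137]
x' = x̄ + K·y = [3900/7379, 65824/66411]
P' = (I − K·H)·P̄ = [2178/7379 1148/7379; 1148/7379 12398/66411]

x' = [3900/7379, 65824/66411]
P' = [2178/7379 1148/7379; 1148/7379 12398/66411]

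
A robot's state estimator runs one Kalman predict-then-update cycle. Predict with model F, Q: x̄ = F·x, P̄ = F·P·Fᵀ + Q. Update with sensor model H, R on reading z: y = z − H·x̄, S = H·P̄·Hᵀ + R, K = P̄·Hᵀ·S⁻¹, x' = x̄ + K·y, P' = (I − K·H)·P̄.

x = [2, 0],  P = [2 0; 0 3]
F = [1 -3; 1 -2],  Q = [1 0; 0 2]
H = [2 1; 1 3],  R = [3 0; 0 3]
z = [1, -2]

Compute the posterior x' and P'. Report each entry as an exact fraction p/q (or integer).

x̄ = F·x = [2, 2]
P̄ = F·P·Fᵀ + Q = [30 20; 20 16]
y = z − H·x̄ = [-5, -10]
S = H·P̄·Hᵀ + R = [219 248; 248 297]
K = P̄·Hᵀ·S⁻¹ = [1440/3539 -130/3539; -232/3539 1004/3539]
x' = x̄ + K·y = [1178/3539, -1802/3539]
P' = (I − K·H)·P̄ = [2670/3539 -1020/3539; -1020/3539 1344/3539]

x' = [1178/3539, -1802/3539]
P' = [2670/3539 -1020/3539; -1020/3539 1344/3539]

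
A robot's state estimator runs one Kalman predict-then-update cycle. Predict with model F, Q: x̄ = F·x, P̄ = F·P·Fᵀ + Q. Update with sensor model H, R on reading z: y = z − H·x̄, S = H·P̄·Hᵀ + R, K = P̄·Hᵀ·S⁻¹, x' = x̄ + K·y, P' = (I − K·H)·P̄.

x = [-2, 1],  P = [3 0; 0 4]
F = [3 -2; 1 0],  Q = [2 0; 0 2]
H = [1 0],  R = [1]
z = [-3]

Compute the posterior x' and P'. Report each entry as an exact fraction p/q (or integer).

x' = [-143/46, -47/46]
P' = [45/46 9/46; 9/46 149/46]

x̄ = F·x = [-8, -2]
P̄ = F·P·Fᵀ + Q = [45 9; 9 5]
y = z − H·x̄ = [5]
S = H·P̄·Hᵀ + R = [46]
K = P̄·Hᵀ·S⁻¹ = [45/46; 9/46]
x' = x̄ + K·y = [-143/46, -47/46]
P' = (I − K·H)·P̄ = [45/46 9/46; 9/46 149/46]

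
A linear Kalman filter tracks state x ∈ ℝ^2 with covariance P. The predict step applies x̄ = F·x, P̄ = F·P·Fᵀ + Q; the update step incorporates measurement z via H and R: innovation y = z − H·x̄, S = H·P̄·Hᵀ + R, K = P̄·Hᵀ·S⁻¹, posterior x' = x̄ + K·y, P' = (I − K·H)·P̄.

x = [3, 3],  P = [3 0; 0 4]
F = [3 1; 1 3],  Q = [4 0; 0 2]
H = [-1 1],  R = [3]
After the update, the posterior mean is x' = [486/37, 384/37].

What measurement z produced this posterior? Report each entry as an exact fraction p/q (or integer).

x̄ = F·x = [12, 12]
P̄ = F·P·Fᵀ + Q = [35 21; 21 41]
S = H·P̄·Hᵀ + R = [37]
K = P̄·Hᵀ·S⁻¹ = [-14/37; 20/37]
x' − x̄ = [42/37, -60/37] = K·y
y = (KᵀK)⁻¹·Kᵀ·(x' − x̄) = [-3]
z = y + H·x̄ = [-3] + [0] = [-3]

z = [-3]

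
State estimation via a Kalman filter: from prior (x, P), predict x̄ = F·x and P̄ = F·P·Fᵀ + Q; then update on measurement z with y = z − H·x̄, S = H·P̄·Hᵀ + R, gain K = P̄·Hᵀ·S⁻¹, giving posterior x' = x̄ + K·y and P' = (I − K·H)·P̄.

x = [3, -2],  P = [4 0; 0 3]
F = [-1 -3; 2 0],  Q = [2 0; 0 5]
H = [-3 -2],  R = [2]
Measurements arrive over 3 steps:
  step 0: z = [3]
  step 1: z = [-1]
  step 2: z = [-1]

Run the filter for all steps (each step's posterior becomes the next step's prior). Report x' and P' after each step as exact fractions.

step 0: x' = [-1131/287, 1290/287], P' = [2582/287 -3790/287; -3790/287 5703/287]
step 1: x' = [724639/544225, -827874/544225], P' = [962122/544225 -1312802/544225; -1312802/544225 2045457/544225]
step 2: x' = [-10915823/212043575, 130026802/212043575], P' = [372312902/212043575 -508815598/212043575; -508815598/212043575 794220327/212043575]

step 0: x̄ = F·x = [3, 6]
step 0: P̄ = F·P·Fᵀ + Q = [33 -8; -8 21]
step 0: y = z − H·x̄ = [24]
step 0: S = H·P̄·Hᵀ + R = [287]
step 0: K = P̄·Hᵀ·S⁻¹ = [-83/287; -18/287]
step 0: x' = x̄ + K·y = [-1131/287, 1290/287]
step 0: P' = (I − K·H)·P̄ = [2582/287 -3790/287; -3790/287 5703/287]
step 1: x̄ = F·x = [-2739/287, -2262/287]
step 1: P̄ = F·P·Fᵀ + Q = [31743/287 17576/287; 17576/287 11763/287]
step 1: y = z − H·x̄ = [-13028/287]
step 1: S = H·P̄·Hᵀ + R = [544225/287]
step 1: K = P̄·Hᵀ·S⁻¹ = [-130381/544225; -76254/544225]
step 1: x' = x̄ + K·y = [724639/544225, -827874/544225]
step 1: P' = (I − K·H)·P̄ = [962122/544225 -1312802/544225; -1312802/544225 2045457/544225]
step 2: x̄ = F·x = [1758983/544225, 1449278/544225]
step 2: P̄ = F·P·Fᵀ + Q = [12582873/544225 5952568/544225; 5952568/544225 6569613/544225]
step 2: y = z − H·x̄ = [1526256/108845]
step 2: S = H·P̄·Hᵀ + R = [8481743/21769]
step 2: K = P̄·Hᵀ·S⁻¹ = [-9930751/42408715; -6199386/42408715]
step 2: x' = x̄ + K·y = [-10915823/212043575, 130026802/212043575]
step 2: P' = (I − K·H)·P̄ = [372312902/212043575 -508815598/212043575; -508815598/212043575 794220327/212043575]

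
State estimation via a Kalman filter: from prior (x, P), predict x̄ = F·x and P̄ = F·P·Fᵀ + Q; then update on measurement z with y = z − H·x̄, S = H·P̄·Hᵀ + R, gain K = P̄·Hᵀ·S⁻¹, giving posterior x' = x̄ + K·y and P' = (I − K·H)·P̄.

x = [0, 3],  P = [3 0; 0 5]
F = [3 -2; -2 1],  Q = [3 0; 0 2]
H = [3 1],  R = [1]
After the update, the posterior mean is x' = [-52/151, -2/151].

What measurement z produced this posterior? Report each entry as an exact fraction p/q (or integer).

z = [-1]

x̄ = F·x = [-6, 3]
P̄ = F·P·Fᵀ + Q = [50 -28; -28 19]
S = H·P̄·Hᵀ + R = [302]
K = P̄·Hᵀ·S⁻¹ = [61/151; -65/302]
x' − x̄ = [854/151, -455/151] = K·y
y = (KᵀK)⁻¹·Kᵀ·(x' − x̄) = [14]
z = y + H·x̄ = [14] + [-15] = [-1]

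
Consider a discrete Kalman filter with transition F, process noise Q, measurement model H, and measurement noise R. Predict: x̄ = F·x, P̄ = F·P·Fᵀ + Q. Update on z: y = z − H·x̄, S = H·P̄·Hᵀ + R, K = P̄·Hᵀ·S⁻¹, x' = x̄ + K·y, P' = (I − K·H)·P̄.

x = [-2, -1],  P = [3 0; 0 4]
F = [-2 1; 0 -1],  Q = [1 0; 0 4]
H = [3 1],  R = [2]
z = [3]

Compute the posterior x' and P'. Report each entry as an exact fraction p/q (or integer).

x' = [88/139, 167/139]
P' = [154/139 -368/139; -368/139 1096/139]

x̄ = F·x = [3, 1]
P̄ = F·P·Fᵀ + Q = [17 -4; -4 8]
y = z − H·x̄ = [-7]
S = H·P̄·Hᵀ + R = [139]
K = P̄·Hᵀ·S⁻¹ = [47/139; -4/139]
x' = x̄ + K·y = [88/139, 167/139]
P' = (I − K·H)·P̄ = [154/139 -368/139; -368/139 1096/139]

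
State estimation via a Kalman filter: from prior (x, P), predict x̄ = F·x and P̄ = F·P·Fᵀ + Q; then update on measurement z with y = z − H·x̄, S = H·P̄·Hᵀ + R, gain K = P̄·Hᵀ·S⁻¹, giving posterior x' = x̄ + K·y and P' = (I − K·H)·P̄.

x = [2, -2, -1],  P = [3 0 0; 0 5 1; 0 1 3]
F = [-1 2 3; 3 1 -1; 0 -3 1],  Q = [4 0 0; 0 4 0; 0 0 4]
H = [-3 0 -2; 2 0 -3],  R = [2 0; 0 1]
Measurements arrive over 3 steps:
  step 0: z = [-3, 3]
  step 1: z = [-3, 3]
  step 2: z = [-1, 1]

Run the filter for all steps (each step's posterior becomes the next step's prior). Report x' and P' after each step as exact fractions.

step 0: x̄ = F·x = [-9, 5, 5]
step 0: P̄ = F·P·Fᵀ + Q = [66 -7 -28; -7 37 -14; -28 -14 46]
step 0: y = z − H·x̄ = [-20, 36]
step 0: S = H·P̄·Hᵀ + R = [444 -260; -260 1015]
step 0: K = P̄·Hᵀ·S⁻¹ = [-8797/38306 14746/95765; 11403/76612 6293/95765; -2928/19153 -22054/95765]
step 0: x' = x̄ + K·y = [108821/95765, 420298/95765, -22319/95765]
step 0: P' = (I − K·H)·P̄ = [12419/95765 -11221/191530 3364/95765; -11221/191530 10674669/383060 -5838/95765; 3364/95765 -5838/95765 9594/95765]
step 1: x̄ = F·x = [664818/95765, 153816/19153, -1283213/95765]
step 1: P̄ = F·P·Fᵀ + Q = [11088696/95765 1054209/19153 -15962551/95765; 1054209/19153 2504737/76612 -6382689/76612; -15962551/95765 -6382689/76612 97782749/383060]
step 1: y = z − H·x̄ = [-859267/95765, -978396/19153]
step 1: S = H·P̄·Hᵀ + R = [6221931/95765 131677/38306; 131677/38306 364809877/76612]
step 1: K = P̄·Hᵀ·S⁻¹ = [-13252671842/59252732957 9113586760/59252732957; 1130434830/59252732957 4479033639/59252732957; -8835334023/59252732957 -13671038525/59252732957]
step 1: x' = x̄ + K·y = [64704044656/59252732957, 236907048882/59252732957, -16326624680/59252732957]
step 1: P' = (I − K·H)·P̄ = [7518708044/59252732957 167342946/59252732957 1974609776/59252732957; 167342946/59252732957 322966672799/59252732957 -1381449249/59252732957; 1974609776/59252732957 -1381449249/59252732957 5873419359/59252732957]
step 2: x̄ = F·x = [32739107188/5386612087, 447345807530/59252732957, -727047771326/59252732957]
step 2: P̄ = F·P·Fᵀ + Q = [141832971261/5386612087 56814393330/5386612087 -173816564992/5386612087; 56814393330/5386612087 625438693900/59252732957 -975881491938/59252732957; -173816564992/5386612087 -975881491938/59252732957 3157873101872/59252732957]
step 2: y = z − H·x̄ = [-432957738405/59252732957, -2842150939157/59252732957]
step 2: S = H·P̄·Hᵀ + R = [3847675449297/59252732957 26351433446/59252732957; 26351433446/59252732957 57664547964233/59252732957]
step 2: K = P̄·Hᵀ·S⁻¹ = [-167500874498665/748906455537701 115095555321196/748906455537701; 72969246377262/3744532277688505 271242734015646/3744532277688505; -558345032140032/3744532277688505 -863243016342416/3744532277688505]
step 2: x' = x̄ + K·y = [254936343675553/748906455537701, 14726669656085974/3744532277688505, -459845374358294/3744532277688505]
step 2: P' = (I − K·H)·P̄ = [95015104433414/748906455537701 1610307534888/748906455537701 24978217848544/748906455537701; 1610307534888/748906455537701 20306773293026852/3744532277688505 -85046552888922/3744532277688505; 24978217848544/748906455537701 -85046552888922/3744532277688505 371008398275952/3744532277688505]

step 0: x' = [108821/95765, 420298/95765, -22319/95765], P' = [12419/95765 -11221/191530 3364/95765; -11221/191530 10674669/383060 -5838/95765; 3364/95765 -5838/95765 9594/95765]
step 1: x' = [64704044656/59252732957, 236907048882/59252732957, -16326624680/59252732957], P' = [7518708044/59252732957 167342946/59252732957 1974609776/59252732957; 167342946/59252732957 322966672799/59252732957 -1381449249/59252732957; 1974609776/59252732957 -1381449249/59252732957 5873419359/59252732957]
step 2: x' = [254936343675553/748906455537701, 14726669656085974/3744532277688505, -459845374358294/3744532277688505], P' = [95015104433414/748906455537701 1610307534888/748906455537701 24978217848544/748906455537701; 1610307534888/748906455537701 20306773293026852/3744532277688505 -85046552888922/3744532277688505; 24978217848544/748906455537701 -85046552888922/3744532277688505 371008398275952/3744532277688505]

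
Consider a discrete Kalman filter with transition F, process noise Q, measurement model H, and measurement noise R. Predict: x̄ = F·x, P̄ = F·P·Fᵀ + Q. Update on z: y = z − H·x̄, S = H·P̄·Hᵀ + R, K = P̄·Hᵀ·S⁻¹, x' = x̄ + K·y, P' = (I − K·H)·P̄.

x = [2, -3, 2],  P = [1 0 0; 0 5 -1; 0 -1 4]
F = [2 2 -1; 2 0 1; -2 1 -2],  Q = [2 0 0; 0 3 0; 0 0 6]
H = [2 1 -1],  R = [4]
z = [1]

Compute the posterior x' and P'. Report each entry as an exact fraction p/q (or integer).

x̄ = F·x = [-4, 6, -11]
P̄ = F·P·Fᵀ + Q = [34 -2 19; -2 11 -13; 19 -13 35]
y = z − H·x̄ = [-8]
S = H·P̄·Hᵀ + R = [128]
K = P̄·Hᵀ·S⁻¹ = [47/128; 5/32; -5/64]
x' = x̄ + K·y = [-111/16, 19/4, -83/8]
P' = (I − K·H)·P̄ = [2143/128 -299/32 1451/64; -299/32 63/8 -183/16; 1451/64 -183/16 1095/32]

x' = [-111/16, 19/4, -83/8]
P' = [2143/128 -299/32 1451/64; -299/32 63/8 -183/16; 1451/64 -183/16 1095/32]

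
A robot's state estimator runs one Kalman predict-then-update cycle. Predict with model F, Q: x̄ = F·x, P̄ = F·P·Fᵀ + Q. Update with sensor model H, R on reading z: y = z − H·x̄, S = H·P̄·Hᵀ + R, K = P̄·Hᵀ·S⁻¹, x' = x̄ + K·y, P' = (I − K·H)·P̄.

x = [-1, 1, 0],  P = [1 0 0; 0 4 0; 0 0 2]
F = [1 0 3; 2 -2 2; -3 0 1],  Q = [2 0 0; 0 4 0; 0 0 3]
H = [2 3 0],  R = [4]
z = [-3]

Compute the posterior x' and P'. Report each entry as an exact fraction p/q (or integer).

x' = [95/136, -203/136, 3]
P' = [273/34 -175/34 3; -175/34 127/34 -2; 3 -2 14]

x̄ = F·x = [-1, -4, 3]
P̄ = F·P·Fᵀ + Q = [21 14 3; 14 32 -2; 3 -2 14]
y = z − H·x̄ = [11]
S = H·P̄·Hᵀ + R = [544]
K = P̄·Hᵀ·S⁻¹ = [21/136; 31/136; 0]
x' = x̄ + K·y = [95/136, -203/136, 3]
P' = (I − K·H)·P̄ = [273/34 -175/34 3; -175/34 127/34 -2; 3 -2 14]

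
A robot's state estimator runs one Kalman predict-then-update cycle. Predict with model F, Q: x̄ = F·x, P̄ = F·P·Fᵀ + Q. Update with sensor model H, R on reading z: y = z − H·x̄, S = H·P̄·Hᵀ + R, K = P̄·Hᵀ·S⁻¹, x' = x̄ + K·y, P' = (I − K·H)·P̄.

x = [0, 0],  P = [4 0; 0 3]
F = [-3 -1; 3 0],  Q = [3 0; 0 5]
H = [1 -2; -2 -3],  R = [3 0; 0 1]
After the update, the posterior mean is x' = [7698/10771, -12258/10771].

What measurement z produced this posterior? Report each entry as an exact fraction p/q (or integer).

x̄ = F·x = [0, 0]
P̄ = F·P·Fᵀ + Q = [42 -36; -36 41]
S = H·P̄·Hᵀ + R = [353 126; 126 106]
K = P̄·Hᵀ·S⁻¹ = [4530/10771 -2946/10771; -3041/10771 -3135/21542]
x' − x̄ = [7698/10771, -12258/10771] = K·y
y = (KᵀK)⁻¹·Kᵀ·(x' − x̄) = [3, 2]
z = y + H·x̄ = [3, 2] + [0, 0] = [3, 2]

z = [3, 2]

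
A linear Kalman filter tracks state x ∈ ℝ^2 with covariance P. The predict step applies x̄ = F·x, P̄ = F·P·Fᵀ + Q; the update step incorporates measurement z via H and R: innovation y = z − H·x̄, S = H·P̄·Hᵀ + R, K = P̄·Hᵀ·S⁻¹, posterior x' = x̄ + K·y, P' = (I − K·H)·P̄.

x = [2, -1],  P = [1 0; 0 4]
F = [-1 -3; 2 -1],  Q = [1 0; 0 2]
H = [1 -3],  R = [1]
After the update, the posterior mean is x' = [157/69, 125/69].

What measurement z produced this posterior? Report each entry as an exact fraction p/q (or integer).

z = [-3]

x̄ = F·x = [1, 5]
P̄ = F·P·Fᵀ + Q = [38 10; 10 10]
S = H·P̄·Hᵀ + R = [69]
K = P̄·Hᵀ·S⁻¹ = [8/69; -20/69]
x' − x̄ = [88/69, -220/69] = K·y
y = (KᵀK)⁻¹·Kᵀ·(x' − x̄) = [11]
z = y + H·x̄ = [11] + [-14] = [-3]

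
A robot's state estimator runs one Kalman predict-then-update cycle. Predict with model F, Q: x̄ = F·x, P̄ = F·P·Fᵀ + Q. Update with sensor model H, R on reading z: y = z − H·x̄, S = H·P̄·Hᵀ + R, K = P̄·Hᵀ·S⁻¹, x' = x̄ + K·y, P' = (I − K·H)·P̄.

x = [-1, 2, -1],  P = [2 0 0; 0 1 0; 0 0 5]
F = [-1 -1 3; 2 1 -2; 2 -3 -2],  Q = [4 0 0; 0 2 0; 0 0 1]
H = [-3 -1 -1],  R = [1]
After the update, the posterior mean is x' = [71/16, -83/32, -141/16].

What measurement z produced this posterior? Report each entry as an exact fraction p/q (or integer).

x̄ = F·x = [-4, 2, -6]
P̄ = F·P·Fᵀ + Q = [52 -35 -31; -35 31 25; -31 25 38]
S = H·P̄·Hᵀ + R = [192]
K = P̄·Hᵀ·S⁻¹ = [-15/32; 49/192; 5/32]
x' − x̄ = [135/16, -147/32, -45/16] = K·y
y = (KᵀK)⁻¹·Kᵀ·(x' − x̄) = [-18]
z = y + H·x̄ = [-18] + [16] = [-2]

z = [-2]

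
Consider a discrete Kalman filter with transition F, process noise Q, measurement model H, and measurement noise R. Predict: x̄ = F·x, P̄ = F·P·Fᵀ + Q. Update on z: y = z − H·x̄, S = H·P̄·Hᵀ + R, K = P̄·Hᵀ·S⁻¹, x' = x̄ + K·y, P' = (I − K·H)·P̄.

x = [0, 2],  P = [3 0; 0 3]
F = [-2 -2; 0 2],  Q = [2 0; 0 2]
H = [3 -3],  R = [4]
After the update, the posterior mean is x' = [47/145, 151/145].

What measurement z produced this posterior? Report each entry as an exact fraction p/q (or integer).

z = [-2]

x̄ = F·x = [-4, 4]
P̄ = F·P·Fᵀ + Q = [26 -12; -12 14]
S = H·P̄·Hᵀ + R = [580]
K = P̄·Hᵀ·S⁻¹ = [57/290; -39/290]
x' − x̄ = [627/145, -429/145] = K·y
y = (KᵀK)⁻¹·Kᵀ·(x' − x̄) = [22]
z = y + H·x̄ = [22] + [-24] = [-2]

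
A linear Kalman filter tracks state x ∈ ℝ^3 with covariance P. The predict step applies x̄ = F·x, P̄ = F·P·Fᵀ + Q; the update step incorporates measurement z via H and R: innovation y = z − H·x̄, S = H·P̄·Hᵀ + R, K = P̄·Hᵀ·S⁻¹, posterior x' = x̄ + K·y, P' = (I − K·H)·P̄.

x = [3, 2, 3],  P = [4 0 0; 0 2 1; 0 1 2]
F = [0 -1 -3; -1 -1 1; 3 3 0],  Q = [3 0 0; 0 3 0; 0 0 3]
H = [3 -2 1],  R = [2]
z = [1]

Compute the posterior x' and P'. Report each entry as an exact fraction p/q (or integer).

x̄ = F·x = [-11, -2, 15]
P̄ = F·P·Fᵀ + Q = [29 -2 -15; -2 9 -15; -15 -15 57]
y = z − H·x̄ = [15]
S = H·P̄·Hᵀ + R = [350]
K = P̄·Hᵀ·S⁻¹ = [38/175; -39/350; 3/25]
x' = x̄ + K·y = [-271/35, -257/70, 84/5]
P' = (I − K·H)·P̄ = [2187/175 1132/175 -603/25; 1132/175 1629/350 -258/25; -603/25 -258/25 1299/25]

x' = [-271/35, -257/70, 84/5]
P' = [2187/175 1132/175 -603/25; 1132/175 1629/350 -258/25; -603/25 -258/25 1299/25]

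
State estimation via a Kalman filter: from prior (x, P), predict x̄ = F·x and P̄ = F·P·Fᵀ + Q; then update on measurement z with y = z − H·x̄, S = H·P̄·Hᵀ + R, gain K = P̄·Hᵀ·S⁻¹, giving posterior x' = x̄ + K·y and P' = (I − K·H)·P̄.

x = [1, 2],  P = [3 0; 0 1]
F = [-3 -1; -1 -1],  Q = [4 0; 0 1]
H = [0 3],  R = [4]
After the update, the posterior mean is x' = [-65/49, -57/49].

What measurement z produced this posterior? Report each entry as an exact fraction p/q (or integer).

z = [-3]

x̄ = F·x = [-5, -3]
P̄ = F·P·Fᵀ + Q = [32 10; 10 5]
S = H·P̄·Hᵀ + R = [49]
K = P̄·Hᵀ·S⁻¹ = [30/49; 15/49]
x' − x̄ = [180/49, 90/49] = K·y
y = (KᵀK)⁻¹·Kᵀ·(x' − x̄) = [6]
z = y + H·x̄ = [6] + [-9] = [-3]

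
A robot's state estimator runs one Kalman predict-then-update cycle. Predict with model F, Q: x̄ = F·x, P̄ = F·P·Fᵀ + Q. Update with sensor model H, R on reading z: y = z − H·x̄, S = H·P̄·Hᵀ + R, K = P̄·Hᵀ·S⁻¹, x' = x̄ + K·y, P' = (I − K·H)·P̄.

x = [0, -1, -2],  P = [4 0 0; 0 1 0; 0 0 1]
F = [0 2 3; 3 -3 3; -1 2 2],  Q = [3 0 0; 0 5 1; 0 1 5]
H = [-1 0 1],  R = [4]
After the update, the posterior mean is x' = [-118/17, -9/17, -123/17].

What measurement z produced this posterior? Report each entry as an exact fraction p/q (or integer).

x̄ = F·x = [-8, -3, -6]
P̄ = F·P·Fᵀ + Q = [16 3 10; 3 59 -11; 10 -11 17]
S = H·P̄·Hᵀ + R = [17]
K = P̄·Hᵀ·S⁻¹ = [-6/17; -14/17; 7/17]
x' − x̄ = [18/17, 42/17, -21/17] = K·y
y = (KᵀK)⁻¹·Kᵀ·(x' − x̄) = [-3]
z = y + H·x̄ = [-3] + [2] = [-1]

z = [-1]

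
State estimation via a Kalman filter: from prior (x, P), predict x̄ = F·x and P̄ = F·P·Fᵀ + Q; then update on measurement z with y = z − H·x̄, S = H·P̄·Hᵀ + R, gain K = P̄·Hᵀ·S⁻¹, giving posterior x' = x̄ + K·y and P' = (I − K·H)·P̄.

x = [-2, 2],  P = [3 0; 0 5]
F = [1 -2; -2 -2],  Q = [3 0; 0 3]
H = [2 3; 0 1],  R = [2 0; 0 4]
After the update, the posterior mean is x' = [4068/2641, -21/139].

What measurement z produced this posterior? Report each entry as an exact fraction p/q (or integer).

z = [3, -3]

x̄ = F·x = [-6, 0]
P̄ = F·P·Fᵀ + Q = [26 14; 14 35]
S = H·P̄·Hᵀ + R = [589 133; 133 39]
K = P̄·Hᵀ·S⁻¹ = [902/2641 -112/139; 14/139 77/139]
x' − x̄ = [19914/2641, -21/139] = K·y
y = (KᵀK)⁻¹·Kᵀ·(x' − x̄) = [15, -3]
z = y + H·x̄ = [15, -3] + [-12, 0] = [3, -3]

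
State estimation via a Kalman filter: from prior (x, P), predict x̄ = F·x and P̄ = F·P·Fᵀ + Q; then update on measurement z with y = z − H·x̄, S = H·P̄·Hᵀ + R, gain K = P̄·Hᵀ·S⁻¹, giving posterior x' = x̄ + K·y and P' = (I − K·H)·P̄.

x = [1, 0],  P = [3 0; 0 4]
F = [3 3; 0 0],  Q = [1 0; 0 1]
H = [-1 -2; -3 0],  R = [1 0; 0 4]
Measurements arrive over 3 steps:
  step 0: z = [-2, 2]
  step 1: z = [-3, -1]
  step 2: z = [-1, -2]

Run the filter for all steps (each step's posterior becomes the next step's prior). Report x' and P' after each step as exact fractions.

step 0: x' = [-337/789, 766/789], P' = [320/789 -128/789; -128/789 209/789]
step 1: x' = [6299/9713, 9136/9713], P' = [10820/29139 -4328/29139; -4328/29139 7559/29139]
step 2: x' = [1124044/1049739, -29722/1049739], P' = [388820/1049739 -155528/1049739; -155528/1049739 272159/1049739]

step 0: x̄ = F·x = [3, 0]
step 0: P̄ = F·P·Fᵀ + Q = [64 0; 0 1]
step 0: y = z − H·x̄ = [1, 11]
step 0: S = H·P̄·Hᵀ + R = [69 192; 192 580]
step 0: K = P̄·Hᵀ·S⁻¹ = [-64/789 -80/263; -290/789 32/263]
step 0: x' = x̄ + K·y = [-337/789, 766/789]
step 0: P' = (I − K·H)·P̄ = [320/789 -128/789; -128/789 209/789]
step 1: x̄ = F·x = [429/263, 0]
step 1: P̄ = F·P·Fᵀ + Q = [1082/263 0; 0 1]
step 1: y = z − H·x̄ = [-360/263, 1024/263]
step 1: S = H·P̄·Hᵀ + R = [2397/263 3246/263; 3246/263 10790/263]
step 1: K = P̄·Hᵀ·S⁻¹ = [-2164/29139 -2705/9713; -10790/29139 1082/9713]
step 1: x' = x̄ + K·y = [6299/9713, 9136/9713]
step 1: P' = (I − K·H)·P̄ = [10820/29139 -4328/29139; -4328/29139 7559/29139]
step 2: x̄ = F·x = [46305/9713, 0]
step 2: P̄ = F·P·Fᵀ + Q = [38882/9713 0; 0 1]
step 2: y = z − H·x̄ = [36592/9713, 119489/9713]
step 2: S = H·P̄·Hᵀ + R = [87447/9713 116646/9713; 116646/9713 388790/9713]
step 2: K = P̄·Hᵀ·S⁻¹ = [-77764/1049739 -97205/349913; -388790/1049739 38882/349913]
step 2: x' = x̄ + K·y = [1124044/1049739, -29722/1049739]
step 2: P' = (I − K·H)·P̄ = [388820/1049739 -155528/1049739; -155528/1049739 272159/1049739]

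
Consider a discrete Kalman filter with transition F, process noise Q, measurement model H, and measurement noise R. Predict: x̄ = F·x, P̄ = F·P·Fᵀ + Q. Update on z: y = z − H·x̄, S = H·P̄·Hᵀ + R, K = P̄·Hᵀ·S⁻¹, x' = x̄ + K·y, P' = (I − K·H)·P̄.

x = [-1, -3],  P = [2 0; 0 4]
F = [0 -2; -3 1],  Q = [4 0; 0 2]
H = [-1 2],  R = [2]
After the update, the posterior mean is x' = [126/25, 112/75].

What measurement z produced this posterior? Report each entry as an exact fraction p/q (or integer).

z = [-2]

x̄ = F·x = [6, 0]
P̄ = F·P·Fᵀ + Q = [20 -8; -8 24]
S = H·P̄·Hᵀ + R = [150]
K = P̄·Hᵀ·S⁻¹ = [-6/25; 28/75]
x' − x̄ = [-24/25, 112/75] = K·y
y = (KᵀK)⁻¹·Kᵀ·(x' − x̄) = [4]
z = y + H·x̄ = [4] + [-6] = [-2]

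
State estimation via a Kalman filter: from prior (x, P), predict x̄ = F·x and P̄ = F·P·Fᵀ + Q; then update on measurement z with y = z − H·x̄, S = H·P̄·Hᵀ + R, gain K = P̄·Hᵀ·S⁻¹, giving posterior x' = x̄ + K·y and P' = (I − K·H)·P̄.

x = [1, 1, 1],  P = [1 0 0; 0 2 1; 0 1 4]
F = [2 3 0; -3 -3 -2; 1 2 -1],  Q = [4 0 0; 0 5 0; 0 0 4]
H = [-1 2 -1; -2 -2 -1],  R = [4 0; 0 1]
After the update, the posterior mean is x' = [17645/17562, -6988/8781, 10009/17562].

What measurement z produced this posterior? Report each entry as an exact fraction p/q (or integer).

x̄ = F·x = [5, -8, 2]
P̄ = F·P·Fᵀ + Q = [26 -30 11; -30 60 -8; 11 -8 13]
S = H·P̄·Hᵀ + R = [457 -82; -82 130]
K = P̄·Hᵀ·S⁻¹ = [-6428/26343 -9325/52686; 8138/26343 -5404/26343; -3379/26343 -11963/52686]
x' − x̄ = [-70165/17562, 63260/8781, -25115/17562] = K·y
y = (KᵀK)⁻¹·Kᵀ·(x' − x̄) = [20, -5]
z = y + H·x̄ = [20, -5] + [-23, 4] = [-3, -1]

z = [-3, -1]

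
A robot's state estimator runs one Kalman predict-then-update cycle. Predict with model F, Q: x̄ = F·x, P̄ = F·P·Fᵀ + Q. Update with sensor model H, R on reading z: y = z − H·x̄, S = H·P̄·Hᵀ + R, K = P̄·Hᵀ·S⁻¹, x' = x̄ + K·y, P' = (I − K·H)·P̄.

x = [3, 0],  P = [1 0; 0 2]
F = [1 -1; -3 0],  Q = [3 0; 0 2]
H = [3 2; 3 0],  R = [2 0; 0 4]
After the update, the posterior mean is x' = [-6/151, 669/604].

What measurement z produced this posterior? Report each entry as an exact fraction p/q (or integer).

z = [3, -2]

x̄ = F·x = [3, -9]
P̄ = F·P·Fᵀ + Q = [6 -3; -3 11]
S = H·P̄·Hᵀ + R = [64 36; 36 58]
K = P̄·Hᵀ·S⁻¹ = [3/151 45/151; 539/1208 -261/604]
x' − x̄ = [-459/151, 6105/604] = K·y
y = (KᵀK)⁻¹·Kᵀ·(x' − x̄) = [12, -11]
z = y + H·x̄ = [12, -11] + [-9, 9] = [3, -2]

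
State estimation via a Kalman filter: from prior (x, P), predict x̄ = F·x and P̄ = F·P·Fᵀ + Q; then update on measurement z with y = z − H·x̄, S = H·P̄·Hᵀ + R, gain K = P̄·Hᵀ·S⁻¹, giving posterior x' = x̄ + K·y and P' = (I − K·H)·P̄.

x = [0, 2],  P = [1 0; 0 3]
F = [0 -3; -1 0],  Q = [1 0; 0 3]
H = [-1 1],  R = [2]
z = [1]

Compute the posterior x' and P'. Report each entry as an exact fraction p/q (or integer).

x' = [-32/17, -10/17]
P' = [84/17 56/17; 56/17 60/17]

x̄ = F·x = [-6, 0]
P̄ = F·P·Fᵀ + Q = [28 0; 0 4]
y = z − H·x̄ = [-5]
S = H·P̄·Hᵀ + R = [34]
K = P̄·Hᵀ·S⁻¹ = [-14/17; 2/17]
x' = x̄ + K·y = [-32/17, -10/17]
P' = (I − K·H)·P̄ = [84/17 56/17; 56/17 60/17]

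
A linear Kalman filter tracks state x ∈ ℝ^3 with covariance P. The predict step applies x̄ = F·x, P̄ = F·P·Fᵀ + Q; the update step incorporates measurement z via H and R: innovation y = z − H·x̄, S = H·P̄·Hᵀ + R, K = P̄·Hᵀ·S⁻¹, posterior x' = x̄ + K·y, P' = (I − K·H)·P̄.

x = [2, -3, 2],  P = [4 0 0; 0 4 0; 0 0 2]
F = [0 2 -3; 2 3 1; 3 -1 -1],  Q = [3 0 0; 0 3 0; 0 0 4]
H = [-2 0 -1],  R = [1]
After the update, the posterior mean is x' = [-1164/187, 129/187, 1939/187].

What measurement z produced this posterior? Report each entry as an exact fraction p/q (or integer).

z = [2]

x̄ = F·x = [-12, -3, 7]
P̄ = F·P·Fᵀ + Q = [37 18 -2; 18 57 10; -2 10 46]
S = H·P̄·Hᵀ + R = [187]
K = P̄·Hᵀ·S⁻¹ = [-72/187; -46/187; -42/187]
x' − x̄ = [1080/187, 690/187, 630/187] = K·y
y = (KᵀK)⁻¹·Kᵀ·(x' − x̄) = [-15]
z = y + H·x̄ = [-15] + [17] = [2]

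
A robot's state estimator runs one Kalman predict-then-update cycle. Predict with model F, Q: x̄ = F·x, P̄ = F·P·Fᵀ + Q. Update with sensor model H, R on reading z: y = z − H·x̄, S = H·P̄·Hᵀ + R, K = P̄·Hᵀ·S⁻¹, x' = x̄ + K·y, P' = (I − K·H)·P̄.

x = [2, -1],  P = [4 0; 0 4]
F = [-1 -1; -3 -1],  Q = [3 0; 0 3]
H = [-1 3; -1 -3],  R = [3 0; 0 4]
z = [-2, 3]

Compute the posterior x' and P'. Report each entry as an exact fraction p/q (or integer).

x' = [-2531/10514, -8941/10514]
P' = [13803/10514 843/10514; 843/10514 2035/10514]

x̄ = F·x = [-1, -5]
P̄ = F·P·Fᵀ + Q = [11 16; 16 43]
y = z − H·x̄ = [12, -13]
S = H·P̄·Hᵀ + R = [305 -376; -376 498]
K = P̄·Hᵀ·S⁻¹ = [-1879/5257 -4083/10514; 877/5257 -1737/10514]
x' = x̄ + K·y = [-2531/10514, -8941/10514]
P' = (I − K·H)·P̄ = [13803/10514 843/10514; 843/10514 2035/10514]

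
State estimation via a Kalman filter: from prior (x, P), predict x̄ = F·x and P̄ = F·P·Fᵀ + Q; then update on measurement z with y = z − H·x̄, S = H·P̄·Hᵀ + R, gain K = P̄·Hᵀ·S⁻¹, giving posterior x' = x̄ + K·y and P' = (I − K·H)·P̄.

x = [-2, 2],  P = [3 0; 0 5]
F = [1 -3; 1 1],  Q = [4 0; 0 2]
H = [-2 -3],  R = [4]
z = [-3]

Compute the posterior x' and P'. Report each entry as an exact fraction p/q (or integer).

x' = [14/79, 57/79]
P' = [1796/79 -1152/79; -1152/79 772/79]

x̄ = F·x = [-8, 0]
P̄ = F·P·Fᵀ + Q = [52 -12; -12 10]
y = z − H·x̄ = [-19]
S = H·P̄·Hᵀ + R = [158]
K = P̄·Hᵀ·S⁻¹ = [-34/79; -3/79]
x' = x̄ + K·y = [14/79, 57/79]
P' = (I − K·H)·P̄ = [1796/79 -1152/79; -1152/79 772/79]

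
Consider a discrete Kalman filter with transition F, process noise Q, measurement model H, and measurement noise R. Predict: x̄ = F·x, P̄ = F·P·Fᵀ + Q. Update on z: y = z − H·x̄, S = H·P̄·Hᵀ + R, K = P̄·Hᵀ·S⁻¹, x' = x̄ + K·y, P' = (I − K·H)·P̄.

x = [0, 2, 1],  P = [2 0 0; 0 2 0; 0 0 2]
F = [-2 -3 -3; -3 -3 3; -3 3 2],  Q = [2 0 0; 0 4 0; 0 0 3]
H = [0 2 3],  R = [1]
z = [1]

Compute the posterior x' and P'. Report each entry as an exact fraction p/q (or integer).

x' = [-669/80, -623/100, 719/160]
P' = [359/8 177/10 -189/16; 177/10 728/25 -387/20; -189/16 -387/20 415/32]

x̄ = F·x = [-9, -3, 8]
P̄ = F·P·Fᵀ + Q = [46 12 -18; 12 58 12; -18 12 47]
y = z − H·x̄ = [-17]
S = H·P̄·Hᵀ + R = [800]
K = P̄·Hᵀ·S⁻¹ = [-3/80; 19/100; 33/160]
x' = x̄ + K·y = [-669/80, -623/100, 719/160]
P' = (I − K·H)·P̄ = [359/8 177/10 -189/16; 177/10 728/25 -387/20; -189/16 -387/20 415/32]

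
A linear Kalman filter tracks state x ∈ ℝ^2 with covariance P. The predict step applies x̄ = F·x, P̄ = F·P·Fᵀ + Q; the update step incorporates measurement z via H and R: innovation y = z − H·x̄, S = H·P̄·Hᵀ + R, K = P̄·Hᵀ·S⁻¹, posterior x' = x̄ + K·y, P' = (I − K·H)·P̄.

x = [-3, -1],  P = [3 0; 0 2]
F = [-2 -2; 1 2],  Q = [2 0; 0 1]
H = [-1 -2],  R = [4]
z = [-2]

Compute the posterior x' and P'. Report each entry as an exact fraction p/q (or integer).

x' = [20/3, -25/9]
P' = [20 -32/3; -32/3 58/9]

x̄ = F·x = [8, -5]
P̄ = F·P·Fᵀ + Q = [22 -14; -14 12]
y = z − H·x̄ = [-4]
S = H·P̄·Hᵀ + R = [18]
K = P̄·Hᵀ·S⁻¹ = [1/3; -5/9]
x' = x̄ + K·y = [20/3, -25/9]
P' = (I − K·H)·P̄ = [20 -32/3; -32/3 58/9]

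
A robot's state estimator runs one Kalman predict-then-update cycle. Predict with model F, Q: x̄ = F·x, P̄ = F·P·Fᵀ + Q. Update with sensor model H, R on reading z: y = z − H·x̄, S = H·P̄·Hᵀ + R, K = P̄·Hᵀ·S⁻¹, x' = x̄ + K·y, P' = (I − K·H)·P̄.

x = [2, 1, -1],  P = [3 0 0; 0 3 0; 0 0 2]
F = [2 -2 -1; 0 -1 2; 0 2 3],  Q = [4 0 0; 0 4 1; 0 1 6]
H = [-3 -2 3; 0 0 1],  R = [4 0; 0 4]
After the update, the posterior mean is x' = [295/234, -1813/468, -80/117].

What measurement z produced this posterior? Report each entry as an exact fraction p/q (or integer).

z = [2, -1]

x̄ = F·x = [3, -3, -1]
P̄ = F·P·Fᵀ + Q = [30 2 -18; 2 15 7; -18 7 36]
S = H·P̄·Hᵀ + R = [922 148; 148 40]
K = P̄·Hᵀ·S⁻¹ = [-407/1872 1327/3744; -409/3744 4337/7488; 37/936 1411/1872]
x' − x̄ = [-407/234, -409/468, 37/117] = K·y
y = (KᵀK)⁻¹·Kᵀ·(x' − x̄) = [8, 0]
z = y + H·x̄ = [8, 0] + [-6, -1] = [2, -1]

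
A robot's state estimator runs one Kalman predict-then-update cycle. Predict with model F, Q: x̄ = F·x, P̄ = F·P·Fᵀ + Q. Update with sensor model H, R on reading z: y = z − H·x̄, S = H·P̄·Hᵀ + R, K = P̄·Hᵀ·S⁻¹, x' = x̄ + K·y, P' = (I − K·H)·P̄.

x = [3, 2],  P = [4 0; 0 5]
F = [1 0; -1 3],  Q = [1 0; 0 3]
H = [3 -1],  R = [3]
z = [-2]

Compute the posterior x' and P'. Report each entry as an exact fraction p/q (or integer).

x' = [55/31, 221/31]
P' = [259/124 180/31; 180/31 588/31]

x̄ = F·x = [3, 3]
P̄ = F·P·Fᵀ + Q = [5 -4; -4 52]
y = z − H·x̄ = [-8]
S = H·P̄·Hᵀ + R = [124]
K = P̄·Hᵀ·S⁻¹ = [19/124; -16/31]
x' = x̄ + K·y = [55/31, 221/31]
P' = (I − K·H)·P̄ = [259/124 180/31; 180/31 588/31]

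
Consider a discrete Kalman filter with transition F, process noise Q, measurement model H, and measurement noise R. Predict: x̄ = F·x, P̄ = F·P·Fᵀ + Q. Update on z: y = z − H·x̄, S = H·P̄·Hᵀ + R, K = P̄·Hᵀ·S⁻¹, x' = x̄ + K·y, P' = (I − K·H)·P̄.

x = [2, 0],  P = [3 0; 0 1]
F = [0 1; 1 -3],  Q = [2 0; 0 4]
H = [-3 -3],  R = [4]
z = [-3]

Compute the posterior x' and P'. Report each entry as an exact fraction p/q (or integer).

x' = [0, 125/121]
P' = [3 -3; -3 415/121]

x̄ = F·x = [0, 2]
P̄ = F·P·Fᵀ + Q = [3 -3; -3 16]
y = z − H·x̄ = [3]
S = H·P̄·Hᵀ + R = [121]
K = P̄·Hᵀ·S⁻¹ = [0; -39/121]
x' = x̄ + K·y = [0, 125/121]
P' = (I − K·H)·P̄ = [3 -3; -3 415/121]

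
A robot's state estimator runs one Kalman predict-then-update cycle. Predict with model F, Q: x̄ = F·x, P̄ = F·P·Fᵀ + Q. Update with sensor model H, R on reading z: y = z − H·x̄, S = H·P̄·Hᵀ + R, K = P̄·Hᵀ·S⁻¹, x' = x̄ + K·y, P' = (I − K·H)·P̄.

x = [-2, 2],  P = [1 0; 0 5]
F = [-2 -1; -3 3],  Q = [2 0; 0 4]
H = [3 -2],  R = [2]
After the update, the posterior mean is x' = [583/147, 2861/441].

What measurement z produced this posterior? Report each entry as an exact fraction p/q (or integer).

x̄ = F·x = [2, 12]
P̄ = F·P·Fᵀ + Q = [11 -9; -9 58]
S = H·P̄·Hᵀ + R = [441]
K = P̄·Hᵀ·S⁻¹ = [17/147; -143/441]
x' − x̄ = [289/147, -2431/441] = K·y
y = (KᵀK)⁻¹·Kᵀ·(x' − x̄) = [17]
z = y + H·x̄ = [17] + [-18] = [-1]

z = [-1]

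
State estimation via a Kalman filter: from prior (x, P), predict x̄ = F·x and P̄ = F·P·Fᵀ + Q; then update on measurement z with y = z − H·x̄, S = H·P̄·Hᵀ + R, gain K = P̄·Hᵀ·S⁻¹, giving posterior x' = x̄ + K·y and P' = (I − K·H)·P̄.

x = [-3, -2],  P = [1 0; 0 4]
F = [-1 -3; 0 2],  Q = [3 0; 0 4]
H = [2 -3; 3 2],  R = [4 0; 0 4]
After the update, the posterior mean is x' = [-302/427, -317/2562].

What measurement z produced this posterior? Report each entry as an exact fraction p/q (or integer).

z = [-1, -3]

x̄ = F·x = [9, -4]
P̄ = F·P·Fᵀ + Q = [40 -24; -24 20]
S = H·P̄·Hᵀ + R = [632 240; 240 156]
K = P̄·Hᵀ·S⁻¹ = [67/427 94/427; -191/854 178/1281]
x' − x̄ = [-4145/427, 9931/2562] = K·y
y = (KᵀK)⁻¹·Kᵀ·(x' − x̄) = [-31, -22]
z = y + H·x̄ = [-31, -22] + [30, 19] = [-1, -3]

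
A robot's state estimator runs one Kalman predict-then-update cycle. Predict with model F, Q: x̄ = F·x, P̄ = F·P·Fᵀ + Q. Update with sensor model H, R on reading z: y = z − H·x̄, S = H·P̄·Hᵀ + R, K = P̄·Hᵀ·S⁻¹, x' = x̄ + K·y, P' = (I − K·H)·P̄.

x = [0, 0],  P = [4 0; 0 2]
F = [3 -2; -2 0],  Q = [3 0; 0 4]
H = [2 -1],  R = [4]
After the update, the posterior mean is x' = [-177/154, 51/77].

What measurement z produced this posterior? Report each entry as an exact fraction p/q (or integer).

x̄ = F·x = [0, 0]
P̄ = F·P·Fᵀ + Q = [47 -24; -24 20]
S = H·P̄·Hᵀ + R = [308]
K = P̄·Hᵀ·S⁻¹ = [59/154; -17/77]
x' − x̄ = [-177/154, 51/77] = K·y
y = (KᵀK)⁻¹·Kᵀ·(x' − x̄) = [-3]
z = y + H·x̄ = [-3] + [0] = [-3]

z = [-3]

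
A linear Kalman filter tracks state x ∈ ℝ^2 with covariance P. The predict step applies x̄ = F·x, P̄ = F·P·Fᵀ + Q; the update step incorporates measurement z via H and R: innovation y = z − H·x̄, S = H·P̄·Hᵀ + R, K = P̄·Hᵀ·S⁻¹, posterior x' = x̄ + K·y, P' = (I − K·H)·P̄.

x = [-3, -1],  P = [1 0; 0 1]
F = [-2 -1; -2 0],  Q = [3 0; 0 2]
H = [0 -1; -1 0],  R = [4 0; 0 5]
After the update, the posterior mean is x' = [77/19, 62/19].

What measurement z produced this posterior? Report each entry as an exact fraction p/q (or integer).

x̄ = F·x = [7, 6]
P̄ = F·P·Fᵀ + Q = [8 4; 4 6]
S = H·P̄·Hᵀ + R = [10 4; 4 13]
K = P̄·Hᵀ·S⁻¹ = [-10/57 -32/57; -31/57 -8/57]
x' − x̄ = [-56/19, -52/19] = K·y
y = (KᵀK)⁻¹·Kᵀ·(x' − x̄) = [4, 4]
z = y + H·x̄ = [4, 4] + [-6, -7] = [-2, -3]

z = [-2, -3]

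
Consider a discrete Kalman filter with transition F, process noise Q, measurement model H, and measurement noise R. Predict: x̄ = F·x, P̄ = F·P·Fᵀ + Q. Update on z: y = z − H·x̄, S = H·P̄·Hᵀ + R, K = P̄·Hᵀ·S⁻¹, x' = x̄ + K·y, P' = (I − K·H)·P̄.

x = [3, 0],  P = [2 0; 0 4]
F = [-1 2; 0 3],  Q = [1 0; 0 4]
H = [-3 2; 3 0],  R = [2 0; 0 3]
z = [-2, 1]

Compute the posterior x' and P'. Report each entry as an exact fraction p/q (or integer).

x̄ = F·x = [-3, 0]
P̄ = F·P·Fᵀ + Q = [19 24; 24 40]
y = z − H·x̄ = [-11, 10]
S = H·P̄·Hᵀ + R = [45 -27; -27 174]
K = P̄·Hᵀ·S⁻¹ = [-1/263 86/263; 1112/2367 128/263]
x' = x̄ + K·y = [82/263, -712/2367]
P' = (I − K·H)·P̄ = [86/263 128/263; 128/263 2840/2367]

x' = [82/263, -712/2367]
P' = [86/263 128/263; 128/263 2840/2367]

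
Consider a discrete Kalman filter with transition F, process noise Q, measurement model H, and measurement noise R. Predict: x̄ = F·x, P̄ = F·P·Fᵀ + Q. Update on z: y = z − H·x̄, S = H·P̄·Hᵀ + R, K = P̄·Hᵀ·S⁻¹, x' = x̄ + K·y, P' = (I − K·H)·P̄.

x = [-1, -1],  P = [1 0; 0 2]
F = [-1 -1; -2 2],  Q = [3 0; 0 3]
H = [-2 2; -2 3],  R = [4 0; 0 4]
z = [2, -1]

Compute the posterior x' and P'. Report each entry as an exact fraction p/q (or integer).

x̄ = F·x = [2, 0]
P̄ = F·P·Fᵀ + Q = [6 -2; -2 15]
y = z − H·x̄ = [6, 3]
S = H·P̄·Hᵀ + R = [104 134; 134 187]
K = P̄·Hᵀ·S⁻¹ = [-145/373 68/373; -52/373 135/373]
x' = x̄ + K·y = [80/373, 93/373]
P' = (I − K·H)·P̄ = [1142/373 852/373; 852/373 748/373]

x' = [80/373, 93/373]
P' = [1142/373 852/373; 852/373 748/373]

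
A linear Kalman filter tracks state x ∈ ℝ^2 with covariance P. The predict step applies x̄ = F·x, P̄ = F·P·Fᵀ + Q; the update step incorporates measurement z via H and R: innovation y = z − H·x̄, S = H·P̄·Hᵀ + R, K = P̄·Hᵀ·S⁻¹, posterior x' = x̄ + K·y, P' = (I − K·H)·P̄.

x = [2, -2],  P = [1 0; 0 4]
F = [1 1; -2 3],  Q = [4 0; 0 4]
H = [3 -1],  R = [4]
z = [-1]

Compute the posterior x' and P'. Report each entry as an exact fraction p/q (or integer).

x̄ = F·x = [0, -10]
P̄ = F·P·Fᵀ + Q = [9 10; 10 44]
y = z − H·x̄ = [-11]
S = H·P̄·Hᵀ + R = [69]
K = P̄·Hᵀ·S⁻¹ = [17/69; -14/69]
x' = x̄ + K·y = [-187/69, -536/69]
P' = (I − K·H)·P̄ = [332/69 928/69; 928/69 2840/69]

x' = [-187/69, -536/69]
P' = [332/69 928/69; 928/69 2840/69]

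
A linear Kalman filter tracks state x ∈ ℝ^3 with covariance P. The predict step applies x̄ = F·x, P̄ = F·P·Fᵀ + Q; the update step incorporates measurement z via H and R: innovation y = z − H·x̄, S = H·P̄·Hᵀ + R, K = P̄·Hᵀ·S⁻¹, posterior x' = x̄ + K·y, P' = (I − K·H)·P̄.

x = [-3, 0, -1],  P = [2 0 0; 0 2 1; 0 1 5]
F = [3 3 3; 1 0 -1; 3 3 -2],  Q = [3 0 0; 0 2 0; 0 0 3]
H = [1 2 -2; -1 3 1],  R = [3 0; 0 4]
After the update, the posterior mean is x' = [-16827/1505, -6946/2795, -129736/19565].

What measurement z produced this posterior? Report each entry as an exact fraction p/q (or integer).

z = [-3, -3]

x̄ = F·x = [-12, -2, -7]
P̄ = F·P·Fᵀ + Q = [102 -12 9; -12 9 13; 9 13 47]
S = H·P̄·Hᵀ + R = [141 -179; -179 366]
K = P̄·Hᵀ·S⁻¹ = [-87/1505 -573/1505; 284/2795 536/2795; -7811/19565 296/19565]
x' − x̄ = [1233/1505, -1356/2795, 7219/19565] = K·y
y = (KᵀK)⁻¹·Kᵀ·(x' − x̄) = [-1, -2]
z = y + H·x̄ = [-1, -2] + [-2, -1] = [-3, -3]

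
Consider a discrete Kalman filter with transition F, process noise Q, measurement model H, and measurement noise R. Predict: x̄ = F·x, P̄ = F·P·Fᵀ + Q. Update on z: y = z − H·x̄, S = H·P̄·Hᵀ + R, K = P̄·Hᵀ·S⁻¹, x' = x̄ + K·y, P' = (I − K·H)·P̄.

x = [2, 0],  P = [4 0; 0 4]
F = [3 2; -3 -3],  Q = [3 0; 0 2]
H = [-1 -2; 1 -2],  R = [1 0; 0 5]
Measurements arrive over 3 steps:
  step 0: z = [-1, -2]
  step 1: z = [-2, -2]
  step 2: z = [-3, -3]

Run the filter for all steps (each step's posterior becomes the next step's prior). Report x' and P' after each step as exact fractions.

step 0: x̄ = F·x = [6, -6]
step 0: P̄ = F·P·Fᵀ + Q = [55 -60; -60 74]
step 0: y = z − H·x̄ = [-7, -20]
step 0: S = H·P̄·Hᵀ + R = [112 241; 241 596]
step 0: K = P̄·Hᵀ·S⁻¹ = [-3435/8671 3935/8671; -80/299 -72/299]
step 0: x' = x̄ + K·y = [-2629/8671, 206/299]
step 0: P' = (I − K·H)·P̄ = [11555/8671 -140/299; -140/299 110/299]
step 1: x̄ = F·x = [4061/8671, -10035/8671]
step 1: P̄ = F·P·Fᵀ + Q = [94048/8671 -62235/8671; -62235/8671 76967/8671]
step 1: y = z − H·x̄ = [-33351/8671, -41473/8671]
step 1: S = H·P̄·Hᵀ + R = [161647/8671 213820/8671; 213820/8671 694211/8671]
step 1: K = P̄·Hᵀ·S⁻¹ = [-2952858/7669027 3323486/7669027; -105841/403633 -93087/403633]
step 1: x' = x̄ + K·y = [-946863/7669027, 385197/403633]
step 1: P' = (I − K·H)·P̄ = [9785144/7669027 -179797/403633; -179797/403633 142819/403633]
step 2: x̄ = F·x = [11796897/7669027, -19115640/7669027]
step 2: P̄ = F·P·Fᵀ + Q = [80933905/7669027 -53105517/7669027; -53105517/7669027 66335825/7669027]
step 2: y = z − H·x̄ = [-49441464/7669027, -73035258/7669027]
step 2: S = H·P̄·Hᵀ + R = [141524164/7669027 184409395/7669027; 184409395/7669027 597044408/7669027]
step 2: K = P̄·Hᵀ·S⁻¹ = [-2532226899/6583545181 2845757483/6583545181; -1727136937/6583545181 -1515083439/6583545181]
step 2: x' = x̄ + K·y = [-649133523/6583545181, 9153443970/6583545181]
step 2: P' = (I − K·H)·P̄ = [8380507157/6583545181 -2924140129/6583545181; -2924140129/6583545181 2325638533/6583545181]

step 0: x' = [-2629/8671, 206/299], P' = [11555/8671 -140/299; -140/299 110/299]
step 1: x' = [-946863/7669027, 385197/403633], P' = [9785144/7669027 -179797/403633; -179797/403633 142819/403633]
step 2: x' = [-649133523/6583545181, 9153443970/6583545181], P' = [8380507157/6583545181 -2924140129/6583545181; -2924140129/6583545181 2325638533/6583545181]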